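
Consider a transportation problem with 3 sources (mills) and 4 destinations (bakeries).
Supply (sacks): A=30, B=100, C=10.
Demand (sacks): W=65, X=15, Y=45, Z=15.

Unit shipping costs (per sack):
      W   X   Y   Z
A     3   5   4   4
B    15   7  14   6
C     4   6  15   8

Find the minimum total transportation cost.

1330

A cheapest plan:
  A to W: 30 × 3 = 90
  B to W: 25 × 15 = 375
  B to X: 15 × 7 = 105
  B to Y: 45 × 14 = 630
  B to Z: 15 × 6 = 90
  C to W: 10 × 4 = 40
Total = 90 + 375 + 105 + 630 + 90 + 40 = 1330.
(Supply check: A ships 30; B ships 100; C ships 10.)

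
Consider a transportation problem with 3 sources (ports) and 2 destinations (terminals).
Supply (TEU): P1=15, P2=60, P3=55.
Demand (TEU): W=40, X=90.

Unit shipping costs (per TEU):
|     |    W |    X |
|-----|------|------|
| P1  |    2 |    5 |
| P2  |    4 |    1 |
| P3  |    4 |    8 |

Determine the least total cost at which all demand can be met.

An optimal shipping plan:
  P1->X: 15 TEU
  P2->X: 60 TEU
  P3->W: 40 TEU
  P3->X: 15 TEU
Total cost = 415.

415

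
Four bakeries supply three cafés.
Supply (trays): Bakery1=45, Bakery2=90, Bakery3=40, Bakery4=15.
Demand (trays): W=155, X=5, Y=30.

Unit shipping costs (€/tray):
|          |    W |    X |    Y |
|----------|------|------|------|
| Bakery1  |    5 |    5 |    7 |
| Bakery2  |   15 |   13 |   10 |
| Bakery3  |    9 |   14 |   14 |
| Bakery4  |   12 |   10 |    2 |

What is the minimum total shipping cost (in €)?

One minimum-cost allocation:
  Bakery1→W: 45 trays
  Bakery2→W: 70 trays
  Bakery2→X: 5 trays
  Bakery2→Y: 15 trays
  Bakery3→W: 40 trays
  Bakery4→Y: 15 trays
Total cost = €1880.
(Supply check: Bakery1 ships 45; Bakery2 ships 90; Bakery3 ships 40; Bakery4 ships 15.)

1880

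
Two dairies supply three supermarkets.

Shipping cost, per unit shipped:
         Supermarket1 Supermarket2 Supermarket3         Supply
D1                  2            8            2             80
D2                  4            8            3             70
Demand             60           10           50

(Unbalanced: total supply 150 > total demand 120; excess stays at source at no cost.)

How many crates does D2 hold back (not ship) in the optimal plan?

Minimum-cost shipments:
  D1–Supermarket1: 60 × 2 = 120
  D1–Supermarket3: 20 × 2 = 40
  D2–Supermarket2: 10 × 8 = 80
  D2–Supermarket3: 30 × 3 = 90
Total cost = 330.
D2 ships 40 of its 70, leaving 30.

30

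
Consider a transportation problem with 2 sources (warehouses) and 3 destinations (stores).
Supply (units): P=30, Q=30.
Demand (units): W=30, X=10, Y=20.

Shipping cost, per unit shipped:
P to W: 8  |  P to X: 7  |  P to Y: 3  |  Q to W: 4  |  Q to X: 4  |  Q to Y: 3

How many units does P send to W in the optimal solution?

Solving gives:
  P→X: 10 × 7 = 70
  P→Y: 20 × 3 = 60
  Q→W: 30 × 4 = 120
Total cost = 250.
The route P→W is not used.

0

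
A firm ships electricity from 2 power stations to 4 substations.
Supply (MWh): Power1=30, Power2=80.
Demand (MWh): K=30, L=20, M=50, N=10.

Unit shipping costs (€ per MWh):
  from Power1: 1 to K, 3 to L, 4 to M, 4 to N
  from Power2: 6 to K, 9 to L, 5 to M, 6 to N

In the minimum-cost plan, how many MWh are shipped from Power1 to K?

Solving gives:
  Power1→K: 10 × €1 = €10
  Power1→L: 20 × €3 = €60
  Power2→K: 20 × €6 = €120
  Power2→M: 50 × €5 = €250
  Power2→N: 10 × €6 = €60
Total cost = €500.
So Power1→K carries 10 MWh.

10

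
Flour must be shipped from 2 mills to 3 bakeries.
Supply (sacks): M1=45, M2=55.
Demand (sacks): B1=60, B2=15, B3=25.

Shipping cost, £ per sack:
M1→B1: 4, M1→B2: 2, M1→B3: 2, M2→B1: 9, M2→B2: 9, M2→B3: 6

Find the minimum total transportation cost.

One minimum-cost allocation:
  M1 to B1: 30 × £4 = £120
  M1 to B2: 15 × £2 = £30
  M2 to B1: 30 × £9 = £270
  M2 to B3: 25 × £6 = £150
Total = 120 + 30 + 270 + 150 = £570.

570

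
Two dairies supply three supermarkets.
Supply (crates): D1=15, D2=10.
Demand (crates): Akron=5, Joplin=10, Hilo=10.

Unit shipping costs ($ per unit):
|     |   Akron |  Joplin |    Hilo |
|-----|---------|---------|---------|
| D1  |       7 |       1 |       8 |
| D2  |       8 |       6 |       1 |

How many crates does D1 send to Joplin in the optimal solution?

Optimal shipments:
  D1–Akron: 5 × $7 = $35
  D1–Joplin: 10 × $1 = $10
  D2–Hilo: 10 × $1 = $10
Total cost = $55.
So D1→Joplin carries 10 crates.

10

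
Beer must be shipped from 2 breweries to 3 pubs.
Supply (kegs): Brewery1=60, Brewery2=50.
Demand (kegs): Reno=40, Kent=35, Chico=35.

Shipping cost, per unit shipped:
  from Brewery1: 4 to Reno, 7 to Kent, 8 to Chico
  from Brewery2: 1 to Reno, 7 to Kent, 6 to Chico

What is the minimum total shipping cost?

545

One minimum-cost allocation:
  Brewery1->Kent: 35 × 7 = 245
  Brewery1->Chico: 25 × 8 = 200
  Brewery2->Reno: 40 × 1 = 40
  Brewery2->Chico: 10 × 6 = 60
Total = 245 + 200 + 40 + 60 = 545.
(Supply check: Brewery1 ships 60; Brewery2 ships 50.)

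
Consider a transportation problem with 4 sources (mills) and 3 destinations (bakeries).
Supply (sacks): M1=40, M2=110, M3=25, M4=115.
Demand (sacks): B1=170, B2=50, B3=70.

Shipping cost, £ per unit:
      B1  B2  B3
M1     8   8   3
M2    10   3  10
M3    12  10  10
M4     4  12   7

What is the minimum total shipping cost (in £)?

1580

Optimal allocation:
  M1–B3: 40 sacks
  M2–B1: 55 sacks
  M2–B2: 50 sacks
  M2–B3: 5 sacks
  M3–B3: 25 sacks
  M4–B1: 115 sacks
Total cost = £1580.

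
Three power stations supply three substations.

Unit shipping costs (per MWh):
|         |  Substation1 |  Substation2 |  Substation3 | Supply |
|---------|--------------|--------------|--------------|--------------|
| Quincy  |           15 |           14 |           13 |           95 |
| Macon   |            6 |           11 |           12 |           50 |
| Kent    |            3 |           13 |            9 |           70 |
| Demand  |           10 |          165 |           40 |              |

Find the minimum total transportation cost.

2530

An optimal shipping plan:
  Quincy to Substation2: 95 × 14 = 1330
  Macon to Substation2: 50 × 11 = 550
  Kent to Substation1: 10 × 3 = 30
  Kent to Substation2: 20 × 13 = 260
  Kent to Substation3: 40 × 9 = 360
Total = 1330 + 550 + 30 + 260 + 360 = 2530.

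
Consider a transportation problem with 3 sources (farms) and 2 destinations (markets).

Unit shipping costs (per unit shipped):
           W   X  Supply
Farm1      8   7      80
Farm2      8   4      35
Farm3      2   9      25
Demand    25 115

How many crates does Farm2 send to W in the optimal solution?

0

The minimum-cost plan:
  Farm1->X: 80 × 7 = 560
  Farm2->X: 35 × 4 = 140
  Farm3->W: 25 × 2 = 50
Total cost = 750.
The route Farm2→W is not used.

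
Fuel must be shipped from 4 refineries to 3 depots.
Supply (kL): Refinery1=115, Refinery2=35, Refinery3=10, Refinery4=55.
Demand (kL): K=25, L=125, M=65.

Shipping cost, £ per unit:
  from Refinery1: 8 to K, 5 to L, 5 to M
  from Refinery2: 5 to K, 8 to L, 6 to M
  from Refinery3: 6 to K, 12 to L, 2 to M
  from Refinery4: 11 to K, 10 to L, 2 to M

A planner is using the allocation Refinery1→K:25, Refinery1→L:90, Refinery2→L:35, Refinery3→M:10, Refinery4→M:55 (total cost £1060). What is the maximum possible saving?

Current plan cost = 25·8 + 90·5 + 35·8 + 10·2 + 55·2 = £1060.
Optimal plan:
  Refinery1->L: 115 × £5 = £575
  Refinery2->K: 25 × £5 = £125
  Refinery2->L: 10 × £8 = £80
  Refinery3->M: 10 × £2 = £20
  Refinery4->M: 55 × £2 = £110
Optimal cost = £910.
Saving = 1060 − 910 = £150.

150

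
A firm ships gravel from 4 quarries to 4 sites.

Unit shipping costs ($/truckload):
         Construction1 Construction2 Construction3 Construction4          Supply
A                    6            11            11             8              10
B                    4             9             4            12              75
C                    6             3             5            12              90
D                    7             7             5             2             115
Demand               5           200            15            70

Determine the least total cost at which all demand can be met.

A cheapest plan:
  A->Construction2: 10 × $11 = $110
  B->Construction1: 5 × $4 = $20
  B->Construction2: 55 × $9 = $495
  B->Construction3: 15 × $4 = $60
  C->Construction2: 90 × $3 = $270
  D->Construction2: 45 × $7 = $315
  D->Construction4: 70 × $2 = $140
Total = 110 + 20 + 495 + 60 + 270 + 315 + 140 = $1410.

1410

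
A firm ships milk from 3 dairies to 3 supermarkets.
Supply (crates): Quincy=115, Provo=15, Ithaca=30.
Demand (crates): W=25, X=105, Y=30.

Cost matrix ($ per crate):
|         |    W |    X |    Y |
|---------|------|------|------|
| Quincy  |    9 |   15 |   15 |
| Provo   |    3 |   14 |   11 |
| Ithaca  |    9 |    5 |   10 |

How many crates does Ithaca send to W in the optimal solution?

0

Solving gives:
  Quincy to W: 10 × $9 = $90
  Quincy to X: 75 × $15 = $1125
  Quincy to Y: 30 × $15 = $450
  Provo to W: 15 × $3 = $45
  Ithaca to X: 30 × $5 = $150
Total cost = $1860.
The route Ithaca→W is not used.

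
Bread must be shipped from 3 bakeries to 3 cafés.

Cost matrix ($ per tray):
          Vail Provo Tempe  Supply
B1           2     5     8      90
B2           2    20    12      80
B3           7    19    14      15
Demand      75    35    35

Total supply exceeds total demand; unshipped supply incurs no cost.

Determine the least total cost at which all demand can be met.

605

An optimal shipping plan:
  B1–Provo: 35 × $5 = $175
  B1–Tempe: 35 × $8 = $280
  B2–Vail: 75 × $2 = $150
Total = 175 + 280 + 150 = $605.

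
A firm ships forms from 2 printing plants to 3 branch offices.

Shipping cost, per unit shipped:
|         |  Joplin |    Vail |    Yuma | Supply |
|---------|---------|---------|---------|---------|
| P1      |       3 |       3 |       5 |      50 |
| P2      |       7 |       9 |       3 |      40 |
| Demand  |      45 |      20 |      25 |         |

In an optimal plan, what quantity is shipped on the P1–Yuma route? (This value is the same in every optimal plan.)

0

Optimal shipments:
  P1→Joplin: 30 boxes
  P1→Vail: 20 boxes
  P2→Joplin: 15 boxes
  P2→Yuma: 25 boxes
Total cost = 330.
The route P1→Yuma is not used.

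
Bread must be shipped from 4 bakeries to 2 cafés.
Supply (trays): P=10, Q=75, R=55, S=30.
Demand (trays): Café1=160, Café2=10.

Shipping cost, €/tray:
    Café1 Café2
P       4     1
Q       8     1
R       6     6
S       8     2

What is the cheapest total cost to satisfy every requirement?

An optimal shipping plan:
  P->Café1: 10 × €4 = €40
  Q->Café1: 65 × €8 = €520
  Q->Café2: 10 × €1 = €10
  R->Café1: 55 × €6 = €330
  S->Café1: 30 × €8 = €240
Total = 40 + 520 + 10 + 330 + 240 = €1140.

1140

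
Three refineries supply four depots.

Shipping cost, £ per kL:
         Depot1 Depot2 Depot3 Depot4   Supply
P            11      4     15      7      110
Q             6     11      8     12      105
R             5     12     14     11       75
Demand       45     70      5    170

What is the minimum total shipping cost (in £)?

2355

One minimum-cost allocation:
  P to Depot2: 70 kL
  P to Depot4: 40 kL
  Q to Depot3: 5 kL
  Q to Depot4: 100 kL
  R to Depot1: 45 kL
  R to Depot4: 30 kL
Total cost = £2355.
(Supply check: P ships 110; Q ships 105; R ships 75.)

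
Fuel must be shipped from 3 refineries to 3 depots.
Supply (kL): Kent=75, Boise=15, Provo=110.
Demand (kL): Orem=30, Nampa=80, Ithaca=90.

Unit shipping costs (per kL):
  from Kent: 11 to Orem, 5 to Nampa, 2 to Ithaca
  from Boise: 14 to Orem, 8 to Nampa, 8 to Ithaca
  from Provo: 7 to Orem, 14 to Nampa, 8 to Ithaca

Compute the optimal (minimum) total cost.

One minimum-cost allocation:
  Kent->Nampa: 65 × 5 = 325
  Kent->Ithaca: 10 × 2 = 20
  Boise->Nampa: 15 × 8 = 120
  Provo->Orem: 30 × 7 = 210
  Provo->Ithaca: 80 × 8 = 640
Total = 325 + 20 + 120 + 210 + 640 = 1315.
(Supply check: Kent ships 75; Boise ships 15; Provo ships 110.)

1315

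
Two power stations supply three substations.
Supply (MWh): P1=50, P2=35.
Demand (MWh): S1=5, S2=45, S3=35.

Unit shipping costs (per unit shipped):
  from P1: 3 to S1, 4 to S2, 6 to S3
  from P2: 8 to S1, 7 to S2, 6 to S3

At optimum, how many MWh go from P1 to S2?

45

The minimum-cost plan:
  P1 to S1: 5 × 3 = 15
  P1 to S2: 45 × 4 = 180
  P2 to S3: 35 × 6 = 210
Total cost = 405.
So P1→S2 carries 45 MWh.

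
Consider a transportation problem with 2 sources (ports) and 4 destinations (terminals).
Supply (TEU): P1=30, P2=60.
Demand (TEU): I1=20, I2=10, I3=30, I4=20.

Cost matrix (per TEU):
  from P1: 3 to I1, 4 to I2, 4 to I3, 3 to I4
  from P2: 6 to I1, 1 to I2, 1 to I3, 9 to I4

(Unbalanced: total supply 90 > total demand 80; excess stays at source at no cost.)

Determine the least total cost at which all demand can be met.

190

Optimal allocation:
  P1 to I1: 10 × 3 = 30
  P1 to I4: 20 × 3 = 60
  P2 to I1: 10 × 6 = 60
  P2 to I2: 10 × 1 = 10
  P2 to I3: 30 × 1 = 30
Total = 30 + 60 + 60 + 10 + 30 = 190.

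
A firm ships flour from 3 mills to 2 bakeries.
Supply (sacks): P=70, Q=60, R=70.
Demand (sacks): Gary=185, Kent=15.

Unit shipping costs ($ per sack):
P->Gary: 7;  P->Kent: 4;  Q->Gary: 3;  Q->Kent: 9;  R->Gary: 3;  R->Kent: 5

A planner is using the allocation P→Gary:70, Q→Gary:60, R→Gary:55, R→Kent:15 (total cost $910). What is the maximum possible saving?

Current plan cost = 70·7 + 60·3 + 55·3 + 15·5 = $910.
Optimal plan:
  P–Gary: 55 × $7 = $385
  P–Kent: 15 × $4 = $60
  Q–Gary: 60 × $3 = $180
  R–Gary: 70 × $3 = $210
Optimal cost = $835.
Saving = 910 − 835 = $75.

75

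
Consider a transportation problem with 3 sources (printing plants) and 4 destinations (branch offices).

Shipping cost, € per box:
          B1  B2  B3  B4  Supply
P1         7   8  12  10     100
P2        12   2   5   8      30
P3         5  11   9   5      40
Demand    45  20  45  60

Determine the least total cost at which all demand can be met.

A cheapest plan:
  P1–B1: 45 × €7 = €315
  P1–B2: 20 × €8 = €160
  P1–B3: 15 × €12 = €180
  P1–B4: 20 × €10 = €200
  P2–B3: 30 × €5 = €150
  P3–B4: 40 × €5 = €200
Total = 315 + 160 + 180 + 200 + 150 + 200 = €1205.
(Supply check: P1 ships 100; P2 ships 30; P3 ships 40.)

1205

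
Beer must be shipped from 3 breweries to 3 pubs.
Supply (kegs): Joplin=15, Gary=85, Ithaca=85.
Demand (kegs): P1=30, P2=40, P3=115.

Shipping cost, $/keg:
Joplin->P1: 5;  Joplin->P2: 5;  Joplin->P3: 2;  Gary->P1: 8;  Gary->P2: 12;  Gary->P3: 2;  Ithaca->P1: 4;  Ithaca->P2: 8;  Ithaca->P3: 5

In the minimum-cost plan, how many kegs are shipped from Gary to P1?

The minimum-cost plan:
  Joplin to P3: 15 × $2 = $30
  Gary to P3: 85 × $2 = $170
  Ithaca to P1: 30 × $4 = $120
  Ithaca to P2: 40 × $8 = $320
  Ithaca to P3: 15 × $5 = $75
Total cost = $715.
The route Gary→P1 is not used.

0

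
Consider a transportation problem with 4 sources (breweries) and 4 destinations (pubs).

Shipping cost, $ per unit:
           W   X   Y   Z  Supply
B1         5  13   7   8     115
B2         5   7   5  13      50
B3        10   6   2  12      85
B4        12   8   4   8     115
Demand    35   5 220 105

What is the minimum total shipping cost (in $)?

A cheapest plan:
  B1→W: 10 × $5 = $50
  B1→Z: 105 × $8 = $840
  B2→W: 25 × $5 = $125
  B2→X: 5 × $7 = $35
  B2→Y: 20 × $5 = $100
  B3→Y: 85 × $2 = $170
  B4→Y: 115 × $4 = $460
Total = 50 + 840 + 125 + 35 + 100 + 170 + 460 = $1780.

1780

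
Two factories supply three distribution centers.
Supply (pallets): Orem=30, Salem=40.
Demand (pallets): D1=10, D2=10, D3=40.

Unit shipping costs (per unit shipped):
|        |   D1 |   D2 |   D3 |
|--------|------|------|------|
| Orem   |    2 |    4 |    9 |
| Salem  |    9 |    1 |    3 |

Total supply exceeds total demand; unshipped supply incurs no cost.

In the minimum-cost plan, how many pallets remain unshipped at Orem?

Minimum-cost shipments:
  Orem–D1: 10 × 2 = 20
  Orem–D2: 10 × 4 = 40
  Salem–D3: 40 × 3 = 120
Total cost = 180.
Orem ships 20 of its 30, leaving 10.

10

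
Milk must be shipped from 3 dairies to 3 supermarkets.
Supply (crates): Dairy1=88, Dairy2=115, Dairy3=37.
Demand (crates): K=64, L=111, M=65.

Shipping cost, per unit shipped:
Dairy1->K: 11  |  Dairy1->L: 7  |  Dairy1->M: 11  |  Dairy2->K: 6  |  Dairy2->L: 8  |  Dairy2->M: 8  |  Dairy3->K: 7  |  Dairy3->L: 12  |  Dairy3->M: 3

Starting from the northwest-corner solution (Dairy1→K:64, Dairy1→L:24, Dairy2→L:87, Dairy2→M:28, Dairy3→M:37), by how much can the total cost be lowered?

Current plan cost = 64·11 + 24·7 + 87·8 + 28·8 + 37·3 = 1903.
Optimal plan:
  Dairy1->L: 88 crates
  Dairy2->K: 64 crates
  Dairy2->L: 23 crates
  Dairy2->M: 28 crates
  Dairy3->M: 37 crates
Optimal cost = 1519.
Saving = 1903 − 1519 = 384.

384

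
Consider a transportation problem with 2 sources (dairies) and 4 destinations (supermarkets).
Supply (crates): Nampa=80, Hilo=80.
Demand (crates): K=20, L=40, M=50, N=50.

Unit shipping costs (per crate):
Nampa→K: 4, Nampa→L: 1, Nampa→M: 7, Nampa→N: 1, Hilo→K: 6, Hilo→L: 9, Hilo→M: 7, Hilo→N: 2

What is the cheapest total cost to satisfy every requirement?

550

Optimal allocation:
  Nampa to K: 20 × 4 = 80
  Nampa to L: 40 × 1 = 40
  Nampa to N: 20 × 1 = 20
  Hilo to M: 50 × 7 = 350
  Hilo to N: 30 × 2 = 60
Total = 80 + 40 + 20 + 350 + 60 = 550.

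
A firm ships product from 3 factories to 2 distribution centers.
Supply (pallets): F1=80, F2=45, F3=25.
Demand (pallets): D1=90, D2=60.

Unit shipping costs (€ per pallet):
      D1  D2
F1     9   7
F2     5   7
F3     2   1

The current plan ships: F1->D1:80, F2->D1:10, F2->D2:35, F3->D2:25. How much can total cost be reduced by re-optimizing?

Current plan cost = 80·9 + 10·5 + 35·7 + 25·1 = €1040.
Optimal plan:
  F1–D1: 20 × €9 = €180
  F1–D2: 60 × €7 = €420
  F2–D1: 45 × €5 = €225
  F3–D1: 25 × €2 = €50
Optimal cost = €875.
Saving = 1040 − 875 = €165.

165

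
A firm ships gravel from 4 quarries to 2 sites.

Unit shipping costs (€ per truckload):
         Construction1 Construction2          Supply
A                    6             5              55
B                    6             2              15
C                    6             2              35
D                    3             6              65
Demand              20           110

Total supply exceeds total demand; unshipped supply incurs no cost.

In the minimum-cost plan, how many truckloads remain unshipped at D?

An optimal plan:
  A->Construction2: 55 × €5 = €275
  B->Construction2: 15 × €2 = €30
  C->Construction2: 35 × €2 = €70
  D->Construction1: 20 × €3 = €60
  D->Construction2: 5 × €6 = €30
Total cost = €465.
D ships 25 of its 65, leaving 40.

40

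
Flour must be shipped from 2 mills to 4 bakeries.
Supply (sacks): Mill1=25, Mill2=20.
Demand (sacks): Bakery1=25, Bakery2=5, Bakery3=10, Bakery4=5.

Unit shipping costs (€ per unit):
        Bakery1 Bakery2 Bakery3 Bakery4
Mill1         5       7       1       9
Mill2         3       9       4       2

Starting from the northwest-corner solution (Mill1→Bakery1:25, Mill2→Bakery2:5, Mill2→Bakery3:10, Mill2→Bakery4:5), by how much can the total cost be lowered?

Current plan cost = 25·5 + 5·9 + 10·4 + 5·2 = €220.
Optimal plan:
  Mill1->Bakery1: 10 sacks
  Mill1->Bakery2: 5 sacks
  Mill1->Bakery3: 10 sacks
  Mill2->Bakery1: 15 sacks
  Mill2->Bakery4: 5 sacks
Optimal cost = €150.
Saving = 220 − 150 = €70.

70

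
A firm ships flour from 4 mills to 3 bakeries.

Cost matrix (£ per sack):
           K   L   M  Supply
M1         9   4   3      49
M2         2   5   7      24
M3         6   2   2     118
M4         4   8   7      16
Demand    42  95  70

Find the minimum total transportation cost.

503

Optimal allocation:
  M1 to M: 49 sacks
  M2 to K: 24 sacks
  M3 to K: 2 sacks
  M3 to L: 95 sacks
  M3 to M: 21 sacks
  M4 to K: 16 sacks
Total cost = £503.
(Supply check: M1 ships 49; M2 ships 24; M3 ships 118; M4 ships 16.)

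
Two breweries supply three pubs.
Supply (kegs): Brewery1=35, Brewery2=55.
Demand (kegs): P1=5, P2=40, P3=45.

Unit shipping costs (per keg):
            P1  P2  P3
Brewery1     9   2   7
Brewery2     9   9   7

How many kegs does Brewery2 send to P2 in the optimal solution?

Optimal shipments:
  Brewery1 to P2: 35 × 2 = 70
  Brewery2 to P1: 5 × 9 = 45
  Brewery2 to P2: 5 × 9 = 45
  Brewery2 to P3: 45 × 7 = 315
Total cost = 475.
So Brewery2→P2 carries 5 kegs.

5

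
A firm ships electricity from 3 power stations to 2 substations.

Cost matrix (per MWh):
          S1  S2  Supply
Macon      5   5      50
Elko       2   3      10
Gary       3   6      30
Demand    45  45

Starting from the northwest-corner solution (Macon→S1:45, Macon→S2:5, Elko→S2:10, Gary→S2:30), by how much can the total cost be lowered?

100

Current plan cost = 45·5 + 5·5 + 10·3 + 30·6 = 460.
Optimal plan:
  Macon–S1: 5 × 5 = 25
  Macon–S2: 45 × 5 = 225
  Elko–S1: 10 × 2 = 20
  Gary–S1: 30 × 3 = 90
Optimal cost = 360.
Saving = 460 − 360 = 100.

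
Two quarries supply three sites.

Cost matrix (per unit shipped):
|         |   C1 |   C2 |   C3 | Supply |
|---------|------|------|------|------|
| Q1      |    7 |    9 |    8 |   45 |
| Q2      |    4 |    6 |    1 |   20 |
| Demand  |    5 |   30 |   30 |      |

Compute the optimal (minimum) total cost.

An optimal shipping plan:
  Q1–C1: 5 × 7 = 35
  Q1–C2: 30 × 9 = 270
  Q1–C3: 10 × 8 = 80
  Q2–C3: 20 × 1 = 20
Total = 35 + 270 + 80 + 20 = 405.

405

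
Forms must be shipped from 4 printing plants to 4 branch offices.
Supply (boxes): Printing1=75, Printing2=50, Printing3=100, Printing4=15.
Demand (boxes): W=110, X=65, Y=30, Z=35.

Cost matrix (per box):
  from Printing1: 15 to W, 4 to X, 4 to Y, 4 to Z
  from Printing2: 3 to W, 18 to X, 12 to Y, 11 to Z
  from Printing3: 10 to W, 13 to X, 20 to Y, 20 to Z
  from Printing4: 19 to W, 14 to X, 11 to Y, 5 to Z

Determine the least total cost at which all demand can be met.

Optimal allocation:
  Printing1–X: 25 × 4 = 100
  Printing1–Y: 30 × 4 = 120
  Printing1–Z: 20 × 4 = 80
  Printing2–W: 50 × 3 = 150
  Printing3–W: 60 × 10 = 600
  Printing3–X: 40 × 13 = 520
  Printing4–Z: 15 × 5 = 75
Total = 100 + 120 + 80 + 150 + 600 + 520 + 75 = 1645.
(Supply check: Printing1 ships 75; Printing2 ships 50; Printing3 ships 100; Printing4 ships 15.)

1645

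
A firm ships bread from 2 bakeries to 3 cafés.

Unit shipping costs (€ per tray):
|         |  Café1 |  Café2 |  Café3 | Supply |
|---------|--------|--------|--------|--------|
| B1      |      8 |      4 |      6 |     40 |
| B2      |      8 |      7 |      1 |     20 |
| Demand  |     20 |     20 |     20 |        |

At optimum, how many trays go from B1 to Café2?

20

The minimum-cost plan:
  B1->Café1: 20 × €8 = €160
  B1->Café2: 20 × €4 = €80
  B2->Café3: 20 × €1 = €20
Total cost = €260.
So B1→Café2 carries 20 trays.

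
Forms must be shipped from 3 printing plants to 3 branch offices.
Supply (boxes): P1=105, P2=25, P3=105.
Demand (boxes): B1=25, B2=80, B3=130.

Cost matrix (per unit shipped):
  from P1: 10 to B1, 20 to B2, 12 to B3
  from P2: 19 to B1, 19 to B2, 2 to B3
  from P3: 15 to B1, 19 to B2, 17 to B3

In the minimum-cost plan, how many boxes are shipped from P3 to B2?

Optimal shipments:
  P1→B3: 105 boxes
  P2→B3: 25 boxes
  P3→B1: 25 boxes
  P3→B2: 80 boxes
Total cost = 3205.
So P3→B2 carries 80 boxes.

80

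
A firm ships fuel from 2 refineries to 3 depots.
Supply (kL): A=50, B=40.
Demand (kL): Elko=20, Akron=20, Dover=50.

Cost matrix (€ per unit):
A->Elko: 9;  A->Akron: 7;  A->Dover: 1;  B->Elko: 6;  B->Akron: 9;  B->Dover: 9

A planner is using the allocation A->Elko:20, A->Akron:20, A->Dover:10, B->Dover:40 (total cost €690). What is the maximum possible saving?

Current plan cost = 20·9 + 20·7 + 10·1 + 40·9 = €690.
Optimal plan:
  A–Dover: 50 × €1 = €50
  B–Elko: 20 × €6 = €120
  B–Akron: 20 × €9 = €180
Optimal cost = €350.
Saving = 690 − 350 = €340.

340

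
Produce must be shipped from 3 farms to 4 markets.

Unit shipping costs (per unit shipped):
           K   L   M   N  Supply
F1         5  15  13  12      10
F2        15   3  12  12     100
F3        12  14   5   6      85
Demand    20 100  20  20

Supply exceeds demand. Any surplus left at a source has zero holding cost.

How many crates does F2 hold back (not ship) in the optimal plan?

0

An optimal plan:
  F1→K: 10 × 5 = 50
  F2→L: 100 × 3 = 300
  F3→K: 10 × 12 = 120
  F3→M: 20 × 5 = 100
  F3→N: 20 × 6 = 120
Total cost = 690.
F2 ships 100 of its 100, leaving 0.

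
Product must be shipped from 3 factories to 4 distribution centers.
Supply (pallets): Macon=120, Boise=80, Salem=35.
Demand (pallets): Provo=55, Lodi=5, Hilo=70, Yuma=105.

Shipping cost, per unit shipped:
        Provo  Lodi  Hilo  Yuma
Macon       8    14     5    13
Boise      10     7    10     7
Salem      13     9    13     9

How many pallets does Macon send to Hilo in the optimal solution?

Solving gives:
  Macon–Provo: 50 × 8 = 400
  Macon–Hilo: 70 × 5 = 350
  Boise–Provo: 5 × 10 = 50
  Boise–Lodi: 5 × 7 = 35
  Boise–Yuma: 70 × 7 = 490
  Salem–Yuma: 35 × 9 = 315
Total cost = 1640.
So Macon→Hilo carries 70 pallets.

70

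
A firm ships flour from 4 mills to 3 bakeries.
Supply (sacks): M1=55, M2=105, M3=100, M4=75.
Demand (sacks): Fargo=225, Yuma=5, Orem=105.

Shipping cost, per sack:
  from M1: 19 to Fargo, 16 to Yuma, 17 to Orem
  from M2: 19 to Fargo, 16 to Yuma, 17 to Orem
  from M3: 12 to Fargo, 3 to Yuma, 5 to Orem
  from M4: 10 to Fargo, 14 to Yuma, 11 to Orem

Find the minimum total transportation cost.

4260

A cheapest plan:
  M1–Fargo: 45 × 19 = 855
  M1–Orem: 10 × 17 = 170
  M2–Fargo: 105 × 19 = 1995
  M3–Yuma: 5 × 3 = 15
  M3–Orem: 95 × 5 = 475
  M4–Fargo: 75 × 10 = 750
Total = 855 + 170 + 1995 + 15 + 475 + 750 = 4260.
(Supply check: M1 ships 55; M2 ships 105; M3 ships 100; M4 ships 75.)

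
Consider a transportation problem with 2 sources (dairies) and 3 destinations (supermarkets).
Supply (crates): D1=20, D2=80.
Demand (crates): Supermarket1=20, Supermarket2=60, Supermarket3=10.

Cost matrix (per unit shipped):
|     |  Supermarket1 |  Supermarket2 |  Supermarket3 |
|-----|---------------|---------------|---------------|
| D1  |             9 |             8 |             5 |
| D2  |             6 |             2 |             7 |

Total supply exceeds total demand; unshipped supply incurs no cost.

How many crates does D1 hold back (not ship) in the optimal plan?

10

An optimal plan:
  D1->Supermarket3: 10 × 5 = 50
  D2->Supermarket1: 20 × 6 = 120
  D2->Supermarket2: 60 × 2 = 120
Total cost = 290.
D1 ships 10 of its 20, leaving 10.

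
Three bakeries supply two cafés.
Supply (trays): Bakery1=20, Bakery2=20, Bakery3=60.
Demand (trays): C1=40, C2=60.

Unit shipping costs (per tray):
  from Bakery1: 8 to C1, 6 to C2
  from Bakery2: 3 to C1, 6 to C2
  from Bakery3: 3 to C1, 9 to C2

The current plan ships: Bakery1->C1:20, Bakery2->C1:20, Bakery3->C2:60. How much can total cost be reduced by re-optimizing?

Current plan cost = 20·8 + 20·3 + 60·9 = 760.
Optimal plan:
  Bakery1->C2: 20 × 6 = 120
  Bakery2->C2: 20 × 6 = 120
  Bakery3->C1: 40 × 3 = 120
  Bakery3->C2: 20 × 9 = 180
Optimal cost = 540.
Saving = 760 − 540 = 220.

220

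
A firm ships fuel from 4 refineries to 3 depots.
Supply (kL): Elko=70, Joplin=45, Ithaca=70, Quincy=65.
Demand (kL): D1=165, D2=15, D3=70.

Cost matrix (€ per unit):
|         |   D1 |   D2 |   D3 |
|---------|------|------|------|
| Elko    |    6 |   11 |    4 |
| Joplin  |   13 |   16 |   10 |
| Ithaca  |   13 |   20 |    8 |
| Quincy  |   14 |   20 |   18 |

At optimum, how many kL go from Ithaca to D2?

0

Solving gives:
  Elko→D1: 70 × €6 = €420
  Joplin→D1: 30 × €13 = €390
  Joplin→D2: 15 × €16 = €240
  Ithaca→D3: 70 × €8 = €560
  Quincy→D1: 65 × €14 = €910
Total cost = €2520.
The route Ithaca→D2 is not used.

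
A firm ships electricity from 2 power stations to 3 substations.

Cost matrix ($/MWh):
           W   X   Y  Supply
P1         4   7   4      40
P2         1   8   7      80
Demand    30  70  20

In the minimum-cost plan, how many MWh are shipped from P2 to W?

30

The minimum-cost plan:
  P1 to X: 20 × $7 = $140
  P1 to Y: 20 × $4 = $80
  P2 to W: 30 × $1 = $30
  P2 to X: 50 × $8 = $400
Total cost = $650.
So P2→W carries 30 MWh.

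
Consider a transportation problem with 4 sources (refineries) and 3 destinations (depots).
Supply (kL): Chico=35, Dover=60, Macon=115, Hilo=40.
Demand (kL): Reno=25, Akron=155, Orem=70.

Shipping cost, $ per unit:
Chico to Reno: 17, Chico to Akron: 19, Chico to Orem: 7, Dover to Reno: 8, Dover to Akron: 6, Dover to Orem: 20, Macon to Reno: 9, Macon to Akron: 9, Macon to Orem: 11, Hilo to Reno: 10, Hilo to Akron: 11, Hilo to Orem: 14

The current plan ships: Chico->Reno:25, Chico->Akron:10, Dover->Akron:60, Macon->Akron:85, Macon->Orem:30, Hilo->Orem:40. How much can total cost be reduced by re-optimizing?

505

Current plan cost = 25·17 + 10·19 + 60·6 + 85·9 + 30·11 + 40·14 = $2630.
Optimal plan:
  Chico→Orem: 35 × $7 = $245
  Dover→Akron: 60 × $6 = $360
  Macon→Akron: 80 × $9 = $720
  Macon→Orem: 35 × $11 = $385
  Hilo→Reno: 25 × $10 = $250
  Hilo→Akron: 15 × $11 = $165
Optimal cost = $2125.
Saving = 2630 − 2125 = $505.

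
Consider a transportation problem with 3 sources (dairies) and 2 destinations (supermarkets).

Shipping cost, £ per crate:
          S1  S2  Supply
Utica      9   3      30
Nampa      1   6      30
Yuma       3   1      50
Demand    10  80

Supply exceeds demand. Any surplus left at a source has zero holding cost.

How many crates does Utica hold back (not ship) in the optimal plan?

0

An optimal plan:
  Utica->S2: 30 × £3 = £90
  Nampa->S1: 10 × £1 = £10
  Yuma->S2: 50 × £1 = £50
Total cost = £150.
Utica ships 30 of its 30, leaving 0.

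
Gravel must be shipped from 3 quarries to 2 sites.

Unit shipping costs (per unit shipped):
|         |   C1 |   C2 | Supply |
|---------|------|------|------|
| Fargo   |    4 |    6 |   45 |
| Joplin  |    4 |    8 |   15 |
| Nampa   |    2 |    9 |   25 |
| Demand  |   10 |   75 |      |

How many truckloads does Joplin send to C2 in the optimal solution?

The minimum-cost plan:
  Fargo→C2: 45 × 6 = 270
  Joplin→C2: 15 × 8 = 120
  Nampa→C1: 10 × 2 = 20
  Nampa→C2: 15 × 9 = 135
Total cost = 545.
So Joplin→C2 carries 15 truckloads.

15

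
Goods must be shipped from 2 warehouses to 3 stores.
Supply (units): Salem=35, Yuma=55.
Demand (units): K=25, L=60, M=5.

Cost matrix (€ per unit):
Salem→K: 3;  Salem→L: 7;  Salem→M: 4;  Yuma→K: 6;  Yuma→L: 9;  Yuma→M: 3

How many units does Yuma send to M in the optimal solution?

5

The minimum-cost plan:
  Salem–K: 25 × €3 = €75
  Salem–L: 10 × €7 = €70
  Yuma–L: 50 × €9 = €450
  Yuma–M: 5 × €3 = €15
Total cost = €610.
So Yuma→M carries 5 units.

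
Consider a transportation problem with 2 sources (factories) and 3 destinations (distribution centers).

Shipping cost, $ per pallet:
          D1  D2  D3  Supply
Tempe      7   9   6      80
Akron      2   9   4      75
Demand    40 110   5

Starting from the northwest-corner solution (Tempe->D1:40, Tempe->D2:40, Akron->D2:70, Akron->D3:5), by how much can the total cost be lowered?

200

Current plan cost = 40·7 + 40·9 + 70·9 + 5·4 = $1290.
Optimal plan:
  Tempe to D2: 80 × $9 = $720
  Akron to D1: 40 × $2 = $80
  Akron to D2: 30 × $9 = $270
  Akron to D3: 5 × $4 = $20
Optimal cost = $1090.
Saving = 1290 − 1090 = $200.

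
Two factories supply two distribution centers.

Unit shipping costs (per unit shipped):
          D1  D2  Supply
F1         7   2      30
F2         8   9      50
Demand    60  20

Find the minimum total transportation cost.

510

Optimal allocation:
  F1 to D1: 10 × 7 = 70
  F1 to D2: 20 × 2 = 40
  F2 to D1: 50 × 8 = 400
Total = 70 + 40 + 400 = 510.
(Supply check: F1 ships 30; F2 ships 50.)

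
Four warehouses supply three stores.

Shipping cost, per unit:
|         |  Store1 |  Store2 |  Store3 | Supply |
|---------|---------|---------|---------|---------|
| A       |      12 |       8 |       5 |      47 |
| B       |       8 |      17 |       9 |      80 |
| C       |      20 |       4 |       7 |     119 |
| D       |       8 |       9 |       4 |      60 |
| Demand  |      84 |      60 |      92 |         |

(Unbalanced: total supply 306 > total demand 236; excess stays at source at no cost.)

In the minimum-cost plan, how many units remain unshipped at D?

Minimum-cost shipments:
  A to Store3: 36 × 5 = 180
  B to Store1: 80 × 8 = 640
  C to Store2: 60 × 4 = 240
  D to Store1: 4 × 8 = 32
  D to Store3: 56 × 4 = 224
Total cost = 1316.
D ships 60 of its 60, leaving 0.

0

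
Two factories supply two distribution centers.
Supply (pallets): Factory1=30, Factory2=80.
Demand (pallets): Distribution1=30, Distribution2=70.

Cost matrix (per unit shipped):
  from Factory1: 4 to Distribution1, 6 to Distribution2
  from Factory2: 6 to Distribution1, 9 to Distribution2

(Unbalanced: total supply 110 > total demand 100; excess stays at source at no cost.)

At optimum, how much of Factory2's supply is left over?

10

An optimal plan:
  Factory1 to Distribution2: 30 × 6 = 180
  Factory2 to Distribution1: 30 × 6 = 180
  Factory2 to Distribution2: 40 × 9 = 360
Total cost = 720.
Factory2 ships 70 of its 80, leaving 10.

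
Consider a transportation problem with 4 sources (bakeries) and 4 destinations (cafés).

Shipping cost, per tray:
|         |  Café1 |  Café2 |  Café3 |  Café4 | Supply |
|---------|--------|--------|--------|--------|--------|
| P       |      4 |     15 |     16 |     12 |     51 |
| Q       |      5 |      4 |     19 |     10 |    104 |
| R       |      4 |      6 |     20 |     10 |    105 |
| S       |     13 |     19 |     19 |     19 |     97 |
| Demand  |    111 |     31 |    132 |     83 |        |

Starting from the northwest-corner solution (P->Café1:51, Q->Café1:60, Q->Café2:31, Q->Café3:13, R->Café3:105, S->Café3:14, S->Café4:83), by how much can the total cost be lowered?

Current plan cost = 51·4 + 60·5 + 31·4 + 13·19 + 105·20 + 14·19 + 83·19 = 4818.
Optimal plan:
  P to Café1: 16 × 4 = 64
  P to Café3: 35 × 16 = 560
  Q to Café2: 31 × 4 = 124
  Q to Café4: 73 × 10 = 730
  R to Café1: 95 × 4 = 380
  R to Café4: 10 × 10 = 100
  S to Café3: 97 × 19 = 1843
Optimal cost = 3801.
Saving = 4818 − 3801 = 1017.

1017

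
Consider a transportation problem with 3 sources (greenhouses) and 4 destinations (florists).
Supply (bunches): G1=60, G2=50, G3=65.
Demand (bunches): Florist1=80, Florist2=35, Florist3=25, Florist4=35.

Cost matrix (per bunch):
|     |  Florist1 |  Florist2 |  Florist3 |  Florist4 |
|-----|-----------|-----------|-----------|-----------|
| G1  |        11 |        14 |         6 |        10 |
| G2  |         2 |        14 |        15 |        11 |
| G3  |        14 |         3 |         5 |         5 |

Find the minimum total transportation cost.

885

An optimal shipping plan:
  G1 to Florist1: 30 × 11 = 330
  G1 to Florist3: 25 × 6 = 150
  G1 to Florist4: 5 × 10 = 50
  G2 to Florist1: 50 × 2 = 100
  G3 to Florist2: 35 × 3 = 105
  G3 to Florist4: 30 × 5 = 150
Total = 330 + 150 + 50 + 100 + 105 + 150 = 885.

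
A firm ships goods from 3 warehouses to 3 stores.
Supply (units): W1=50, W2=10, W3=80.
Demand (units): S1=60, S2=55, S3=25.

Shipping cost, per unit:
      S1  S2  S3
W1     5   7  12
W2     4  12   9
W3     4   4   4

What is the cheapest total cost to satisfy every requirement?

A cheapest plan:
  W1–S1: 50 × 5 = 250
  W2–S1: 10 × 4 = 40
  W3–S2: 55 × 4 = 220
  W3–S3: 25 × 4 = 100
Total = 250 + 40 + 220 + 100 = 610.
(Supply check: W1 ships 50; W2 ships 10; W3 ships 80.)

610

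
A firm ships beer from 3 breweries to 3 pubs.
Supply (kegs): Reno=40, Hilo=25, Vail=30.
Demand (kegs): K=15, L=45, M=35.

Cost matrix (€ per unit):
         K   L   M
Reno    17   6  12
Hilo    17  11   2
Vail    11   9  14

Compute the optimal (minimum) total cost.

640

Optimal allocation:
  Reno->L: 40 × €6 = €240
  Hilo->M: 25 × €2 = €50
  Vail->K: 15 × €11 = €165
  Vail->L: 5 × €9 = €45
  Vail->M: 10 × €14 = €140
Total = 240 + 50 + 165 + 45 + 140 = €640.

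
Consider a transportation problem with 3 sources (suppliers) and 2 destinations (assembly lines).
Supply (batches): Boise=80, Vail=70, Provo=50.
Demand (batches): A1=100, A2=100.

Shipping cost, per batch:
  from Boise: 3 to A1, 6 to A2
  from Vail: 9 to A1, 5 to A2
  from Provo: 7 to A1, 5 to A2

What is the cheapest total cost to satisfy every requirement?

880

Optimal allocation:
  Boise–A1: 80 × 3 = 240
  Vail–A2: 70 × 5 = 350
  Provo–A1: 20 × 7 = 140
  Provo–A2: 30 × 5 = 150
Total = 240 + 350 + 140 + 150 = 880.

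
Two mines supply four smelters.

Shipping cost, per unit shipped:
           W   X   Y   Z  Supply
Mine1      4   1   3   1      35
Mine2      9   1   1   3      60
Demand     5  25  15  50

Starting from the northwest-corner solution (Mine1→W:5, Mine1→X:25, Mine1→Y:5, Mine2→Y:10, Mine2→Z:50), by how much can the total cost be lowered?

70

Current plan cost = 5·4 + 25·1 + 5·3 + 10·1 + 50·3 = 220.
Optimal plan:
  Mine1–W: 5 × 4 = 20
  Mine1–Z: 30 × 1 = 30
  Mine2–X: 25 × 1 = 25
  Mine2–Y: 15 × 1 = 15
  Mine2–Z: 20 × 3 = 60
Optimal cost = 150.
Saving = 220 − 150 = 70.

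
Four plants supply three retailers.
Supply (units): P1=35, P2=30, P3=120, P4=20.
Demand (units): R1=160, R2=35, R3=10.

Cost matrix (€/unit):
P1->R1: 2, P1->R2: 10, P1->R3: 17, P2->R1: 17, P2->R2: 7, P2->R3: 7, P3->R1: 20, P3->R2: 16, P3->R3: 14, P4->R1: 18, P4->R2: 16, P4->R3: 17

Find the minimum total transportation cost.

2960

Optimal allocation:
  P1 to R1: 35 units
  P2 to R2: 30 units
  P3 to R1: 105 units
  P3 to R2: 5 units
  P3 to R3: 10 units
  P4 to R1: 20 units
Total cost = €2960.
(Supply check: P1 ships 35; P2 ships 30; P3 ships 120; P4 ships 20.)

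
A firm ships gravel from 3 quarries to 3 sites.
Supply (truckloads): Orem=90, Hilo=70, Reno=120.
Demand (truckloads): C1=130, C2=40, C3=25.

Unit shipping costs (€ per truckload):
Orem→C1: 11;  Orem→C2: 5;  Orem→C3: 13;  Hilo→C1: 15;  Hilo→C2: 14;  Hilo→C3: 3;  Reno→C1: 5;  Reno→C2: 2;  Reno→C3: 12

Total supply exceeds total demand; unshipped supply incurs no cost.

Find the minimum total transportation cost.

985

An optimal shipping plan:
  Orem->C1: 10 × €11 = €110
  Orem->C2: 40 × €5 = €200
  Hilo->C3: 25 × €3 = €75
  Reno->C1: 120 × €5 = €600
Total = 110 + 200 + 75 + 600 = €985.
(Supply check: Orem ships 50; Hilo ships 25; Reno ships 120.)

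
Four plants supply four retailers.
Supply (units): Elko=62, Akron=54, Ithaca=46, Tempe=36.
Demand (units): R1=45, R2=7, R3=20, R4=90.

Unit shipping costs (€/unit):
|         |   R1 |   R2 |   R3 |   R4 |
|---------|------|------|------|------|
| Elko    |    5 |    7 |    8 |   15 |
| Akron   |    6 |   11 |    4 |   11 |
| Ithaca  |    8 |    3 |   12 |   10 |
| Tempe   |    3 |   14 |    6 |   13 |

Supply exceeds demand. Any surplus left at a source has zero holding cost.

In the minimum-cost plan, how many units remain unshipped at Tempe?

0

Minimum-cost shipments:
  Elko to R1: 9 × €5 = €45
  Elko to R2: 7 × €7 = €49
  Elko to R4: 10 × €15 = €150
  Akron to R3: 20 × €4 = €80
  Akron to R4: 34 × €11 = €374
  Ithaca to R4: 46 × €10 = €460
  Tempe to R1: 36 × €3 = €108
Total cost = €1266.
Tempe ships 36 of its 36, leaving 0.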